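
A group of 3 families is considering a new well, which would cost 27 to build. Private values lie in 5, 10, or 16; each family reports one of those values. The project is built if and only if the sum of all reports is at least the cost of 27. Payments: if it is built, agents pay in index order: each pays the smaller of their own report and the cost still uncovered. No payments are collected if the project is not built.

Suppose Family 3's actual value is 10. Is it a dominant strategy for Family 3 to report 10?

Check each profile of the others' reports and compare truth against every alternative report.
Others report (16, 16): truth gives 10, best alternative gives 10.
Others report (10, 16): truth gives 9, best alternative gives 9.
Others report (16, 10): truth gives 9, best alternative gives 9.
Others report (5, 16): truth gives 4, best alternative gives 4.
Others report (16, 5): truth gives 4, best alternative gives 4.
Others report (10, 10): truth gives 3, best alternative gives 3.
(Remaining 3 profiles checked similarly; truth is weakly best in each.)
In every case the truthful report is at least as good as any alternative, so it is a dominant strategy.

Yes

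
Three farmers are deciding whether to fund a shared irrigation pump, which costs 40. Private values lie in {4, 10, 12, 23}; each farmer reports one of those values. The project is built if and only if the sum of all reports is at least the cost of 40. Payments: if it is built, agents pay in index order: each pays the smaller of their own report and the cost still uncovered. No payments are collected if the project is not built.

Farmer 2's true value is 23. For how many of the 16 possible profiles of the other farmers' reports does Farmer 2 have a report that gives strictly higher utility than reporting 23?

Others report (10, 23): truth gives 0; report 10 gives 13 > 0. Violating.
Others report (12, 23): truth gives 0; report 10 gives 13 > 0. Violating.
Others report (23, 10): truth gives 6; report 10 gives 13 > 6. Violating.
Others report (23, 12): truth gives 6; report 10 gives 13 > 6. Violating.
Others report (4, 4): truth gives 0; no alternative beats it.
Others report (4, 10): truth gives 0; no alternative beats it.
(Checking all 16 profiles: 5 have a profitable deviation, 11 do not.)

5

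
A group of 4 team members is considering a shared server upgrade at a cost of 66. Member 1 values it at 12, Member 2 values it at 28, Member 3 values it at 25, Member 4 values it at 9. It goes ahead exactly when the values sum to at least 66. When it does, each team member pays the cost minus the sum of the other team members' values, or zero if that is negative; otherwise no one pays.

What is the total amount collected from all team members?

Total value 74 ≥ cost 66, so it is built.
Member 1: others sum to 62; max(0, 66 - 62) = 4.
Member 2: others sum to 46; max(0, 66 - 46) = 20.
Member 3: others sum to 49; max(0, 66 - 49) = 17.
Member 4: others sum to 65; max(0, 66 - 65) = 1.
Total collected = 4 + 20 + 17 + 1 = 42.

42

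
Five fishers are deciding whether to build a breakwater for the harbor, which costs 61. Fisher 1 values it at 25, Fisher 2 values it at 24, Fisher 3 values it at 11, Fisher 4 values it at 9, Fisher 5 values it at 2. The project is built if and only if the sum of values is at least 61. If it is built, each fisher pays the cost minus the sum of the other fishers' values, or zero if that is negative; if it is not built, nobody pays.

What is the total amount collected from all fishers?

Total value 71 ≥ cost 61, so it is built.
Fisher 1: others sum to 46; max(0, 61 - 46) = 15.
Fisher 2: others sum to 47; max(0, 61 - 47) = 14.
Fisher 3: others sum to 60; max(0, 61 - 60) = 1.
Fisher 4: others sum to 62; max(0, 61 - 62) = 0.
Fisher 5: others sum to 69; max(0, 61 - 69) = 0.
Total collected = 15 + 14 + 1 + 0 + 0 = 30.

30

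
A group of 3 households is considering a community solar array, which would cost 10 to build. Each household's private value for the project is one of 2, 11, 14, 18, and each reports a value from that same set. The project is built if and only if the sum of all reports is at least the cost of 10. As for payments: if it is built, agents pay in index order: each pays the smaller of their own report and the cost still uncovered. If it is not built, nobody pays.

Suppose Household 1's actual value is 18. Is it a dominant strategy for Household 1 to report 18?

Consider the case where Household 2 reports 2 and Household 3 reports 11.
Truthful report 18: project built, pays 10, utility 18 - 10 = 8.
Report 2 instead: project built, pays 2, utility 18 - 2 = 16.
Since 16 > 8, reporting 2 is strictly better here, so truthful reporting is not dominant.

No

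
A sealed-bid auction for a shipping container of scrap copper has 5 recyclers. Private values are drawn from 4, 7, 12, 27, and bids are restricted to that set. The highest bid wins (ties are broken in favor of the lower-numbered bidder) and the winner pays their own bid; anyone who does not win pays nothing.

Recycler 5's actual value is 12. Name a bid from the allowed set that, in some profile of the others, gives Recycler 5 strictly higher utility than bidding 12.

Suppose Recycler 1 bids 4, Recycler 2 bids 4, Recycler 3 bids 4 and Recycler 4 bids 4.
Bid 12: wins, pays 12, utility 12 - 12 = 0.
Bid 7: wins, pays 7, utility 12 - 7 = 5.
So bidding 7 beats truth here (5 > 0).

7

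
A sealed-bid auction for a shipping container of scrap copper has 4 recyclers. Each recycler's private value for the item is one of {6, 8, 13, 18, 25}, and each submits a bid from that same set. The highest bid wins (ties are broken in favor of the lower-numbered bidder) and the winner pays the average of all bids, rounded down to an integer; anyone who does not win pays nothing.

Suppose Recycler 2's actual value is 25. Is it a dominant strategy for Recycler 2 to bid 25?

Consider the case where Recycler 1 bids 6, Recycler 3 bids 6 and Recycler 4 bids 6.
Truthful bid 25: wins, pays 10, utility 25 - 10 = 15.
Bid 8 instead: wins, pays 6, utility 25 - 6 = 19.
Since 19 > 15, bidding 8 is strictly better here, so truthful bidding is not dominant.

No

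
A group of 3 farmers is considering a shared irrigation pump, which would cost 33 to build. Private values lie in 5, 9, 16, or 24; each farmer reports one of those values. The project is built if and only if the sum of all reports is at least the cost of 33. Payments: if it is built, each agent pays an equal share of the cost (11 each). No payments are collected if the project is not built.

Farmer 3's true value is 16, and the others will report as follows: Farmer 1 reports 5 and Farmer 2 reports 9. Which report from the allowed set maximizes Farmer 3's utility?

Report 5: project not built, utility 0.
Report 9: project not built, utility 0.
Report 16: project not built, utility 0.
Report 24: project built, pays 11, utility 16 - 11 = 5.
The best choice is 24 with utility 5.

24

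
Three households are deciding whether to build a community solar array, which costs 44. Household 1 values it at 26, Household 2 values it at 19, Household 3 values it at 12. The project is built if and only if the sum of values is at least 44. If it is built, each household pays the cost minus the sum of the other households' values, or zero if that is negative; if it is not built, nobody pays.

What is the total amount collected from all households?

Total value 57 ≥ cost 44, so it is built.
Household 1: others sum to 31; max(0, 44 - 31) = 13.
Household 2: others sum to 38; max(0, 44 - 38) = 6.
Household 3: others sum to 45; max(0, 44 - 45) = 0.
Total collected = 13 + 6 + 0 = 19.

19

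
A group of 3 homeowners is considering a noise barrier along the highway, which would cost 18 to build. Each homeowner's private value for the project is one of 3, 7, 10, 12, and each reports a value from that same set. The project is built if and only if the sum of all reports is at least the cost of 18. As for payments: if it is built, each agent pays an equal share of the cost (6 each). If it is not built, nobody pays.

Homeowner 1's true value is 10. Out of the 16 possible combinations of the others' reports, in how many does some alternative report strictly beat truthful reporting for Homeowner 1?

Others report (3, 3): truth gives 0; report 12 gives 4 > 0. Violating.
Others report (3, 7): truth gives 4; no alternative beats it.
Others report (3, 10): truth gives 4; no alternative beats it.
(Checking all 16 profiles: 1 has a profitable deviation, 15 do not.)

1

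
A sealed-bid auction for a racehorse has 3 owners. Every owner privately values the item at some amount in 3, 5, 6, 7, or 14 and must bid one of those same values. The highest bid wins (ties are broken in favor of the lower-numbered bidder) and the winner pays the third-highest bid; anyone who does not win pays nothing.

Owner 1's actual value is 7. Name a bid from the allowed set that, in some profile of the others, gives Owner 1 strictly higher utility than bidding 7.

Suppose Owner 2 bids 3 and Owner 3 bids 14.
Bid 7: loses, pays 0, utility 0.
Bid 14: wins, pays 3, utility 7 - 3 = 4.
So bidding 14 beats truth here (4 > 0).

14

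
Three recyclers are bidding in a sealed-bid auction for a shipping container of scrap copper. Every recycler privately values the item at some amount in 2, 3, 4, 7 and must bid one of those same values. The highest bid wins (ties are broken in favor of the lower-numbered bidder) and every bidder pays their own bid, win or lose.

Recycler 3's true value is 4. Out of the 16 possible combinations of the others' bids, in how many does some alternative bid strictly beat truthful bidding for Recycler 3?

13

Others bid (2, 2): truth gives 0; bid 3 gives 1 > 0. Violating.
Others bid (2, 4): truth gives -4; bid 2 gives -2 > -4. Violating.
Others bid (2, 7): truth gives -4; bid 2 gives -2 > -4. Violating.
Others bid (3, 4): truth gives -4; bid 2 gives -2 > -4. Violating.
Others bid (2, 3): truth gives 0; no alternative beats it.
Others bid (3, 2): truth gives 0; no alternative beats it.
(Checking all 16 profiles: 13 have a profitable deviation, 3 do not.)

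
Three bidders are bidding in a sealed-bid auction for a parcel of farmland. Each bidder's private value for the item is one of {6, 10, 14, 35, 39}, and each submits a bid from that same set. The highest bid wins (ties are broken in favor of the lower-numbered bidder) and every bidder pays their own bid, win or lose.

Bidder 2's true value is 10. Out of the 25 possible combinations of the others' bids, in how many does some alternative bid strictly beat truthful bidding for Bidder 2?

23

Others bid (6, 14): truth gives -10; bid 14 gives -4 > -10. Violating.
Others bid (6, 35): truth gives -10; bid 6 gives -6 > -10. Violating.
Others bid (6, 39): truth gives -10; bid 6 gives -6 > -10. Violating.
Others bid (10, 6): truth gives -10; bid 14 gives -4 > -10. Violating.
Others bid (6, 6): truth gives 0; no alternative beats it.
Others bid (6, 10): truth gives 0; no alternative beats it.
(Checking all 25 profiles: 23 have a profitable deviation, 2 do not.)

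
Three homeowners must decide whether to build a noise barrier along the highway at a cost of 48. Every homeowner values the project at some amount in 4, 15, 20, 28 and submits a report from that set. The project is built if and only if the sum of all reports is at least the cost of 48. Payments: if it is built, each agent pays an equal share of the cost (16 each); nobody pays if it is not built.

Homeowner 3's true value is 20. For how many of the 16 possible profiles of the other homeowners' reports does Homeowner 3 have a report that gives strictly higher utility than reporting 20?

Others report (4, 20): truth gives 0; report 28 gives 4 > 0. Violating.
Others report (20, 4): truth gives 0; report 28 gives 4 > 0. Violating.
Others report (4, 4): truth gives 0; no alternative beats it.
Others report (4, 15): truth gives 0; no alternative beats it.
(Checking all 16 profiles: 2 have a profitable deviation, 14 do not.)

2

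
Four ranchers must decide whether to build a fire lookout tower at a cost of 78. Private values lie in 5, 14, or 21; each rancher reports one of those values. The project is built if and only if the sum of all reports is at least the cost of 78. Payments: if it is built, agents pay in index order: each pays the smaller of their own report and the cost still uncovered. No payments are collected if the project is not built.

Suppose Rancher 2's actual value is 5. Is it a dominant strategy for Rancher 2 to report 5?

Yes

Check each profile of the others' reports and compare truth against every alternative report.
Others report (5, 5, 5): truth gives 0, best alternative gives 0.
Others report (5, 5, 14): truth gives 0, best alternative gives 0.
Others report (5, 5, 21): truth gives 0, best alternative gives 0.
Others report (5, 14, 5): truth gives 0, best alternative gives 0.
Others report (5, 14, 14): truth gives 0, best alternative gives 0.
Others report (5, 14, 21): truth gives 0, best alternative gives 0.
(Remaining 21 profiles checked similarly; truth is weakly best in each.)
In every case the truthful report is at least as good as any alternative, so it is a dominant strategy.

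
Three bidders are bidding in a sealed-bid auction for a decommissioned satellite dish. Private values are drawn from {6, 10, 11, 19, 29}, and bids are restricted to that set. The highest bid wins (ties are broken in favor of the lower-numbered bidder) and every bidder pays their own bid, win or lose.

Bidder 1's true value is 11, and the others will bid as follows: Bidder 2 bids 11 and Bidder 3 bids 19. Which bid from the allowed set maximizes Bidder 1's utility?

Bid 6: loses but pays 6, utility -6.
Bid 10: loses but pays 10, utility -10.
Bid 11: loses but pays 11, utility -11.
Bid 19: wins, pays 19, utility 11 - 19 = -8.
Bid 29: wins, pays 29, utility 11 - 29 = -18.
The best choice is 6 with utility -6.

6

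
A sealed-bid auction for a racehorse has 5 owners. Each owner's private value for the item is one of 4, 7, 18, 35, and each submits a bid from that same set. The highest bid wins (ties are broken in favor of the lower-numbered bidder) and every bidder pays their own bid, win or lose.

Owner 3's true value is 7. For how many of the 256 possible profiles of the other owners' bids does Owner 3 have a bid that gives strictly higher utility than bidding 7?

252

Others bid (4, 4, 4, 18): truth gives -7; bid 4 gives -4 > -7. Violating.
Others bid (4, 4, 4, 35): truth gives -7; bid 4 gives -4 > -7. Violating.
Others bid (4, 4, 7, 18): truth gives -7; bid 4 gives -4 > -7. Violating.
Others bid (4, 4, 7, 35): truth gives -7; bid 4 gives -4 > -7. Violating.
Others bid (4, 4, 4, 4): truth gives 0; no alternative beats it.
Others bid (4, 4, 4, 7): truth gives 0; no alternative beats it.
(Checking all 256 profiles: 252 have a profitable deviation, 4 do not.)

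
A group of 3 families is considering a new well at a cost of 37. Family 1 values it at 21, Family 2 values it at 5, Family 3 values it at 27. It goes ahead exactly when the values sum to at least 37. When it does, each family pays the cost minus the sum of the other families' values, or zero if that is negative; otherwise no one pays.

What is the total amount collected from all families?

Total value 53 ≥ cost 37, so it is built.
Family 1: others sum to 32; max(0, 37 - 32) = 5.
Family 2: others sum to 48; max(0, 37 - 48) = 0.
Family 3: others sum to 26; max(0, 37 - 26) = 11.
Total collected = 5 + 0 + 11 = 16.

16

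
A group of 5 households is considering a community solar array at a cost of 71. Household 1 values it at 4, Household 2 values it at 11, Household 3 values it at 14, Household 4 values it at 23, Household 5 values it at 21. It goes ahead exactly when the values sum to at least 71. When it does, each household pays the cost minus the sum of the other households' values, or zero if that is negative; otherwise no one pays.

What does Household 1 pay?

Total value 73 ≥ cost 71, so the project is built.
The other households' values sum to 69.
Cost minus that sum is 71 - 69 = 2.

2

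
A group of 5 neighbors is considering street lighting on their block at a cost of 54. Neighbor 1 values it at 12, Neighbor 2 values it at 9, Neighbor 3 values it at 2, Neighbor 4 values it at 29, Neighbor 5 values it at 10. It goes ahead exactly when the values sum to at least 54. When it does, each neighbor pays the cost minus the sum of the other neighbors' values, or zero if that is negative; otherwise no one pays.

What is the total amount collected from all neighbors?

Total value 62 ≥ cost 54, so it is built.
Neighbor 1: others sum to 50; max(0, 54 - 50) = 4.
Neighbor 2: others sum to 53; max(0, 54 - 53) = 1.
Neighbor 3: others sum to 60; max(0, 54 - 60) = 0.
Neighbor 4: others sum to 33; max(0, 54 - 33) = 21.
Neighbor 5: others sum to 52; max(0, 54 - 52) = 2.
Total collected = 4 + 1 + 0 + 21 + 2 = 28.

28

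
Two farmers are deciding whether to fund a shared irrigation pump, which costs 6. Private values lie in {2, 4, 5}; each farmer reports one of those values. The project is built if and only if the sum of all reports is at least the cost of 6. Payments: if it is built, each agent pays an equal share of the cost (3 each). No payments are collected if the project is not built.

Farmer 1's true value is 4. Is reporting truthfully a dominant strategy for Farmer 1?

Yes

Check each profile of the others' reports and compare truth against every alternative report.
Others report (2): truth gives 1, best alternative gives 1.
Others report (4): truth gives 1, best alternative gives 1.
Others report (5): truth gives 1, best alternative gives 1.
In every case the truthful report is at least as good as any alternative, so it is a dominant strategy.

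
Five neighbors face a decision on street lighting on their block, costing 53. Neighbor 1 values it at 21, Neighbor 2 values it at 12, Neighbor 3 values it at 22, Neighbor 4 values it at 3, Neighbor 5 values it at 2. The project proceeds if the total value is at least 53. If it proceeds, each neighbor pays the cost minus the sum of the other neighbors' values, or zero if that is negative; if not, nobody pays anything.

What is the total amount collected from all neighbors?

34

Total value 60 ≥ cost 53, so it is built.
Neighbor 1: others sum to 39; max(0, 53 - 39) = 14.
Neighbor 2: others sum to 48; max(0, 53 - 48) = 5.
Neighbor 3: others sum to 38; max(0, 53 - 38) = 15.
Neighbor 4: others sum to 57; max(0, 53 - 57) = 0.
Neighbor 5: others sum to 58; max(0, 53 - 58) = 0.
Total collected = 14 + 5 + 15 + 0 + 0 = 34.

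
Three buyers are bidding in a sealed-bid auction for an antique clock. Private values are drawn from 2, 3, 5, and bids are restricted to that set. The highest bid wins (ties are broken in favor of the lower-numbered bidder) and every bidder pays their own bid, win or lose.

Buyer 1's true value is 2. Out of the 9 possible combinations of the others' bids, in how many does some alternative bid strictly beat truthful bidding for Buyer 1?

3

Others bid (2, 3): truth gives -2; bid 3 gives -1 > -2. Violating.
Others bid (3, 2): truth gives -2; bid 3 gives -1 > -2. Violating.
Others bid (3, 3): truth gives -2; bid 3 gives -1 > -2. Violating.
Others bid (2, 2): truth gives 0; no alternative beats it.
Others bid (2, 5): truth gives -2; no alternative beats it.
(Checking all 9 profiles: 3 have a profitable deviation, 6 do not.)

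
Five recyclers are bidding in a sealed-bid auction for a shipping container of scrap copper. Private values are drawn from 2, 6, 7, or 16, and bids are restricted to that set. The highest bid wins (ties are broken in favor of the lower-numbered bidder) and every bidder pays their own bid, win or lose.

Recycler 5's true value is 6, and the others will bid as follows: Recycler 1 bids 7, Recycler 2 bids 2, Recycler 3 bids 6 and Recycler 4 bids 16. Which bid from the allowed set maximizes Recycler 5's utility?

Bid 2: loses but pays 2, utility -2.
Bid 6: loses but pays 6, utility -6.
Bid 7: loses but pays 7, utility -7.
Bid 16: loses but pays 16, utility -16.
The best choice is 2 with utility -2.

2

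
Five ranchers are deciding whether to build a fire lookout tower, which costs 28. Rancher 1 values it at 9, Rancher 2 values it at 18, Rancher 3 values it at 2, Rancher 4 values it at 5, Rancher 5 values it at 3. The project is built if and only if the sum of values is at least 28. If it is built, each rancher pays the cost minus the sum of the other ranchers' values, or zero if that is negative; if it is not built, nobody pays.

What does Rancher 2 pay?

9

Total value 37 ≥ cost 28, so the project is built.
The other ranchers' values sum to 19.
Cost minus that sum is 28 - 19 = 9.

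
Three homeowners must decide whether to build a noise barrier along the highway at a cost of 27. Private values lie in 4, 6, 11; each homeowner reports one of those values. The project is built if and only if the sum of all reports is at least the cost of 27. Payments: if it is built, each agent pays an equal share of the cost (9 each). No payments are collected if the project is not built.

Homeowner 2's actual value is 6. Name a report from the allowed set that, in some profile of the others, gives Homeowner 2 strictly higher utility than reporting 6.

Suppose Homeowner 1 reports 11 and Homeowner 3 reports 11.
Report 6: project built, pays 9, utility 6 - 9 = -3.
Report 4: project not built, utility 0.
So reporting 4 beats truth here (0 > -3).

4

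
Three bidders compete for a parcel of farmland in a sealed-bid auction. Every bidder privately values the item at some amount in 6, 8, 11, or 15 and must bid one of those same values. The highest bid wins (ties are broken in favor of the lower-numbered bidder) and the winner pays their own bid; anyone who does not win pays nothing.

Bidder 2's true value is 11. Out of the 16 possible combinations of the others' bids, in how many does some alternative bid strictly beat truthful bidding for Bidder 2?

2

Others bid (6, 6): truth gives 0; bid 8 gives 3 > 0. Violating.
Others bid (6, 8): truth gives 0; bid 8 gives 3 > 0. Violating.
Others bid (6, 11): truth gives 0; no alternative beats it.
Others bid (6, 15): truth gives 0; no alternative beats it.
(Checking all 16 profiles: 2 have a profitable deviation, 14 do not.)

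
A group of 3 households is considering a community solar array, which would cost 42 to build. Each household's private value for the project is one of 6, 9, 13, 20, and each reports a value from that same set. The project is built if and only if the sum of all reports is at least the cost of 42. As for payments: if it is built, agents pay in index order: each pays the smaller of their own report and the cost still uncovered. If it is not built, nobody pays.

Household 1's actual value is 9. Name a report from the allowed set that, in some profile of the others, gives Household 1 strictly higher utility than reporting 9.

Suppose Household 2 reports 20 and Household 3 reports 20.
Report 9: project built, pays 9, utility 9 - 9 = 0.
Report 6: project built, pays 6, utility 9 - 6 = 3.
So reporting 6 beats truth here (3 > 0).

6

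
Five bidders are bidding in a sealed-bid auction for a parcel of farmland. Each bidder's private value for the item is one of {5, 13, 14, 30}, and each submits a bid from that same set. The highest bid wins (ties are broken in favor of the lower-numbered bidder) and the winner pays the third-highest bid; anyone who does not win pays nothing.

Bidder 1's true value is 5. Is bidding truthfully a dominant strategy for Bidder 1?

Check each profile of the others' bids and compare truth against every alternative bid.
Others bid (5, 5, 13, 13): truth gives 0, best alternative gives -8.
Others bid (5, 13, 5, 13): truth gives 0, best alternative gives -8.
Others bid (5, 13, 13, 5): truth gives 0, best alternative gives -8.
Others bid (5, 13, 13, 13): truth gives 0, best alternative gives -8.
Others bid (13, 5, 5, 13): truth gives 0, best alternative gives -8.
Others bid (13, 5, 13, 5): truth gives 0, best alternative gives -8.
(Remaining 250 profiles checked similarly; truth is weakly best in each.)
In every case the truthful bid is at least as good as any alternative, so it is a dominant strategy.

Yes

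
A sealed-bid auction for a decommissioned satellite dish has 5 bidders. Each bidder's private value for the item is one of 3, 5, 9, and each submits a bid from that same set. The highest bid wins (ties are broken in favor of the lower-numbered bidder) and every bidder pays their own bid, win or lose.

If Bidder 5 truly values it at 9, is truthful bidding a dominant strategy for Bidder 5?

Consider the case where Bidder 1 bids 3, Bidder 2 bids 3, Bidder 3 bids 3 and Bidder 4 bids 3.
Truthful bid 9: wins, pays 9, utility 9 - 9 = 0.
Bid 5 instead: wins, pays 5, utility 9 - 5 = 4.
Since 4 > 0, bidding 5 is strictly better here, so truthful bidding is not dominant.

No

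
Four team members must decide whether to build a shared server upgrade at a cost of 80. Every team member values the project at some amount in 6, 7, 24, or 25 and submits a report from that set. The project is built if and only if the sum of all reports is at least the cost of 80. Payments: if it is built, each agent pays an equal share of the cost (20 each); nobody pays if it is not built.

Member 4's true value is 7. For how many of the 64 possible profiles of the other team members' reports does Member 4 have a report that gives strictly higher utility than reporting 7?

Others report (24, 24, 25): truth gives -13; report 6 gives 0 > -13. Violating.
Others report (24, 25, 24): truth gives -13; report 6 gives 0 > -13. Violating.
Others report (25, 24, 24): truth gives -13; report 6 gives 0 > -13. Violating.
Others report (6, 6, 6): truth gives 0; no alternative beats it.
Others report (6, 6, 7): truth gives 0; no alternative beats it.
(Checking all 64 profiles: 3 have a profitable deviation, 61 do not.)

3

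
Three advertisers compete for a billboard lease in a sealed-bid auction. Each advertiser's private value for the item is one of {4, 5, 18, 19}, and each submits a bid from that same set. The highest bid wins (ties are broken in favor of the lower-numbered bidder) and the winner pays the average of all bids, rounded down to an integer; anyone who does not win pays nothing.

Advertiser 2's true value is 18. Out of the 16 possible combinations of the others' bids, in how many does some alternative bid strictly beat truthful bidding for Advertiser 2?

6

Others bid (4, 4): truth gives 10; bid 5 gives 14 > 10. Violating.
Others bid (4, 5): truth gives 9; bid 5 gives 14 > 9. Violating.
Others bid (4, 19): truth gives 0; bid 19 gives 4 > 0. Violating.
Others bid (5, 19): truth gives 0; bid 19 gives 4 > 0. Violating.
Others bid (4, 18): truth gives 5; no alternative beats it.
Others bid (5, 4): truth gives 9; no alternative beats it.
(Checking all 16 profiles: 6 have a profitable deviation, 10 do not.)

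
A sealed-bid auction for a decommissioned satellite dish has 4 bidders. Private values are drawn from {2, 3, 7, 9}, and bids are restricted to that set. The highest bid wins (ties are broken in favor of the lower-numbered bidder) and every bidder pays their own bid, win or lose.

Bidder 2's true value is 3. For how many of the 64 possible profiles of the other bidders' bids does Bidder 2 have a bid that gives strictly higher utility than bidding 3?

60

Others bid (2, 2, 7): truth gives -3; bid 2 gives -2 > -3. Violating.
Others bid (2, 2, 9): truth gives -3; bid 2 gives -2 > -3. Violating.
Others bid (2, 3, 7): truth gives -3; bid 2 gives -2 > -3. Violating.
Others bid (2, 3, 9): truth gives -3; bid 2 gives -2 > -3. Violating.
Others bid (2, 2, 2): truth gives 0; no alternative beats it.
Others bid (2, 2, 3): truth gives 0; no alternative beats it.
(Checking all 64 profiles: 60 have a profitable deviation, 4 do not.)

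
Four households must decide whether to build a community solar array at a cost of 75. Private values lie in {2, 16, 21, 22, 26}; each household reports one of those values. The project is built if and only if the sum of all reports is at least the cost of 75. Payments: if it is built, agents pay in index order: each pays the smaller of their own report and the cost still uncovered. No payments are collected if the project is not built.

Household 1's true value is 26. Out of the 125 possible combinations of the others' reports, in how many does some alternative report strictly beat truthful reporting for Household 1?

Others report (2, 26, 26): truth gives 0; report 21 gives 5 > 0. Violating.
Others report (16, 16, 21): truth gives 0; report 22 gives 4 > 0. Violating.
Others report (16, 16, 22): truth gives 0; report 21 gives 5 > 0. Violating.
Others report (16, 16, 26): truth gives 0; report 21 gives 5 > 0. Violating.
Others report (2, 2, 2): truth gives 0; no alternative beats it.
Others report (2, 2, 16): truth gives 0; no alternative beats it.
(Checking all 125 profiles: 66 have a profitable deviation, 59 do not.)

66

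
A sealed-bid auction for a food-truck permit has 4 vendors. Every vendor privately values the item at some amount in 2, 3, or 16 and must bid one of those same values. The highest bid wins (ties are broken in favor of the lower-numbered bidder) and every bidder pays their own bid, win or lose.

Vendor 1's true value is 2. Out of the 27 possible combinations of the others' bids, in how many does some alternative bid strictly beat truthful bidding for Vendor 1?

7

Others bid (2, 2, 3): truth gives -2; bid 3 gives -1 > -2. Violating.
Others bid (2, 3, 2): truth gives -2; bid 3 gives -1 > -2. Violating.
Others bid (2, 3, 3): truth gives -2; bid 3 gives -1 > -2. Violating.
Others bid (3, 2, 2): truth gives -2; bid 3 gives -1 > -2. Violating.
Others bid (2, 2, 2): truth gives 0; no alternative beats it.
Others bid (2, 2, 16): truth gives -2; no alternative beats it.
(Checking all 27 profiles: 7 have a profitable deviation, 20 do not.)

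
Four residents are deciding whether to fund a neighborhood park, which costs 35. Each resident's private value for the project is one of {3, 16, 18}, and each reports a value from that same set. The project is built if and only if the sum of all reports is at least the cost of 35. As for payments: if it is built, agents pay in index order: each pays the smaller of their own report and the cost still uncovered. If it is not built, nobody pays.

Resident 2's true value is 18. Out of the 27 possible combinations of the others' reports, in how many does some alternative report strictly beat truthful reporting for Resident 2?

Others report (3, 3, 16): truth gives 0; report 16 gives 2 > 0. Violating.
Others report (3, 3, 18): truth gives 0; report 16 gives 2 > 0. Violating.
Others report (3, 16, 3): truth gives 0; report 16 gives 2 > 0. Violating.
Others report (3, 16, 16): truth gives 0; report 3 gives 15 > 0. Violating.
Others report (3, 3, 3): truth gives 0; no alternative beats it.
(Checking all 27 profiles: 26 have a profitable deviation, 1 does not.)

26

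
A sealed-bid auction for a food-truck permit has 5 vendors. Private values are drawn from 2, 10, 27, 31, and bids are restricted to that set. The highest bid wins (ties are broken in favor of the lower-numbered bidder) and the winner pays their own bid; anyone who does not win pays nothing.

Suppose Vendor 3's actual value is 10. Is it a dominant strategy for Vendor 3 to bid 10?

Check each profile of the others' bids and compare truth against every alternative bid.
Others bid (2, 2, 2, 2): truth gives 0, best alternative gives 0.
Others bid (2, 2, 2, 10): truth gives 0, best alternative gives 0.
Others bid (2, 2, 2, 27): truth gives 0, best alternative gives 0.
Others bid (2, 2, 2, 31): truth gives 0, best alternative gives 0.
Others bid (2, 2, 10, 2): truth gives 0, best alternative gives 0.
Others bid (2, 2, 10, 10): truth gives 0, best alternative gives 0.
(Remaining 250 profiles checked similarly; truth is weakly best in each.)
In every case the truthful bid is at least as good as any alternative, so it is a dominant strategy.

Yes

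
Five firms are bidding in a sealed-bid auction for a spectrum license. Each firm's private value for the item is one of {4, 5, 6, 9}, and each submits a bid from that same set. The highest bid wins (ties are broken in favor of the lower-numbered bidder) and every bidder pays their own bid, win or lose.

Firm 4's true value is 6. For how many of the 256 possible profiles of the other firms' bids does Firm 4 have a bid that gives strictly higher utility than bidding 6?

234

Others bid (4, 4, 4, 4): truth gives 0; bid 5 gives 1 > 0. Violating.
Others bid (4, 4, 4, 5): truth gives 0; bid 5 gives 1 > 0. Violating.
Others bid (4, 4, 4, 9): truth gives -6; bid 9 gives -3 > -6. Violating.
Others bid (4, 4, 5, 9): truth gives -6; bid 9 gives -3 > -6. Violating.
Others bid (4, 4, 4, 6): truth gives 0; no alternative beats it.
Others bid (4, 4, 5, 4): truth gives 0; no alternative beats it.
(Checking all 256 profiles: 234 have a profitable deviation, 22 do not.)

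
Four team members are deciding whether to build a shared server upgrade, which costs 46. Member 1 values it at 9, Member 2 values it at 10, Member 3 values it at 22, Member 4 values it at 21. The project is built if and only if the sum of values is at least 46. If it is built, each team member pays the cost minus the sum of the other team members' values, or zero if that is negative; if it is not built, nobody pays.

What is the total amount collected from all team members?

11

Total value 62 ≥ cost 46, so it is built.
Member 1: others sum to 53; max(0, 46 - 53) = 0.
Member 2: others sum to 52; max(0, 46 - 52) = 0.
Member 3: others sum to 40; max(0, 46 - 40) = 6.
Member 4: others sum to 41; max(0, 46 - 41) = 5.
Total collected = 0 + 0 + 6 + 5 = 11.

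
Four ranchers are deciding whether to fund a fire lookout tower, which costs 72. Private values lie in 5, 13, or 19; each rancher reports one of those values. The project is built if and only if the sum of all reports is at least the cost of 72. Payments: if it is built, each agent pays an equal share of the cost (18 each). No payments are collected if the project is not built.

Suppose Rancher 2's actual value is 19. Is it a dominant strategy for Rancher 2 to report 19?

Yes

Check each profile of the others' reports and compare truth against every alternative report.
Others report (19, 19, 19): truth gives 1, best alternative gives 0.
Others report (5, 5, 5): truth gives 0, best alternative gives 0.
Others report (5, 5, 13): truth gives 0, best alternative gives 0.
Others report (5, 5, 19): truth gives 0, best alternative gives 0.
Others report (5, 13, 5): truth gives 0, best alternative gives 0.
Others report (5, 13, 13): truth gives 0, best alternative gives 0.
(Remaining 21 profiles checked similarly; truth is weakly best in each.)
In every case the truthful report is at least as good as any alternative, so it is a dominant strategy.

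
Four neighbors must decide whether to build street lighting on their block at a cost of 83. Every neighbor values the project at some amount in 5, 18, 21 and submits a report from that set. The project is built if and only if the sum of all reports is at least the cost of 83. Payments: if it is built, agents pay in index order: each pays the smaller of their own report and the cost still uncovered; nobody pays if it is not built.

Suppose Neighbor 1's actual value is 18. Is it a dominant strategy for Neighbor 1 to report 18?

Check each profile of the others' reports and compare truth against every alternative report.
Others report (5, 5, 5): truth gives 0, best alternative gives 0.
Others report (5, 5, 18): truth gives 0, best alternative gives 0.
Others report (5, 5, 21): truth gives 0, best alternative gives 0.
Others report (5, 18, 5): truth gives 0, best alternative gives 0.
Others report (5, 18, 18): truth gives 0, best alternative gives 0.
Others report (5, 18, 21): truth gives 0, best alternative gives 0.
(Remaining 21 profiles checked similarly; truth is weakly best in each.)
In every case the truthful report is at least as good as any alternative, so it is a dominant strategy.

Yes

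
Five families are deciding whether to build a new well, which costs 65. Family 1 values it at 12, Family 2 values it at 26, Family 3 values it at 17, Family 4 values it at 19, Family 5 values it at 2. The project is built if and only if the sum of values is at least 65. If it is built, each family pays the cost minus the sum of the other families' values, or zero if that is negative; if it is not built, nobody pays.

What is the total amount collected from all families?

30

Total value 76 ≥ cost 65, so it is built.
Family 1: others sum to 64; max(0, 65 - 64) = 1.
Family 2: others sum to 50; max(0, 65 - 50) = 15.
Family 3: others sum to 59; max(0, 65 - 59) = 6.
Family 4: others sum to 57; max(0, 65 - 57) = 8.
Family 5: others sum to 74; max(0, 65 - 74) = 0.
Total collected = 1 + 15 + 6 + 8 + 0 = 30.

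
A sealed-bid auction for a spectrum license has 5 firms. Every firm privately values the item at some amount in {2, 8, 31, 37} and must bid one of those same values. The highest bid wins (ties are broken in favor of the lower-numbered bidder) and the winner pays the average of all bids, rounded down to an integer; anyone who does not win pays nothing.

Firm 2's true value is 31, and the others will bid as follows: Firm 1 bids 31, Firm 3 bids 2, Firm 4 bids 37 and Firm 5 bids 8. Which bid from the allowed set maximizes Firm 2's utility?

Bid 2: loses, pays 0, utility 0.
Bid 8: loses, pays 0, utility 0.
Bid 31: loses, pays 0, utility 0.
Bid 37: wins, pays 23, utility 31 - 23 = 8.
The best choice is 37 with utility 8.

37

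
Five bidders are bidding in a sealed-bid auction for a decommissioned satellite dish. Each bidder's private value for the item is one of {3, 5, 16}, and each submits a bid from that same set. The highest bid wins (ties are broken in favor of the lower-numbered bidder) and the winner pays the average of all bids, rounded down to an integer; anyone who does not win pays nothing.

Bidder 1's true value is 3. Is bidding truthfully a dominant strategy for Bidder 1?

Yes

Check each profile of the others' bids and compare truth against every alternative bid.
Others bid (5, 5, 5, 5): truth gives 0, best alternative gives -2.
Others bid (3, 3, 5, 5): truth gives 0, best alternative gives -1.
Others bid (3, 5, 3, 5): truth gives 0, best alternative gives -1.
Others bid (3, 5, 5, 3): truth gives 0, best alternative gives -1.
Others bid (3, 5, 5, 5): truth gives 0, best alternative gives -1.
Others bid (5, 3, 3, 5): truth gives 0, best alternative gives -1.
(Remaining 75 profiles checked similarly; truth is weakly best in each.)
In every case the truthful bid is at least as good as any alternative, so it is a dominant strategy.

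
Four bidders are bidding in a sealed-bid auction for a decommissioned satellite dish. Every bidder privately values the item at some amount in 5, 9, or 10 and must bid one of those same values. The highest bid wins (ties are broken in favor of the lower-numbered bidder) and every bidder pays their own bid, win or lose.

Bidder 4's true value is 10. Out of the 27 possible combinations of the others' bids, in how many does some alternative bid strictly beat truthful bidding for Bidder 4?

20

Others bid (5, 5, 5): truth gives 0; bid 9 gives 1 > 0. Violating.
Others bid (5, 5, 10): truth gives -10; bid 5 gives -5 > -10. Violating.
Others bid (5, 9, 10): truth gives -10; bid 5 gives -5 > -10. Violating.
Others bid (5, 10, 5): truth gives -10; bid 5 gives -5 > -10. Violating.
Others bid (5, 5, 9): truth gives 0; no alternative beats it.
Others bid (5, 9, 5): truth gives 0; no alternative beats it.
(Checking all 27 profiles: 20 have a profitable deviation, 7 do not.)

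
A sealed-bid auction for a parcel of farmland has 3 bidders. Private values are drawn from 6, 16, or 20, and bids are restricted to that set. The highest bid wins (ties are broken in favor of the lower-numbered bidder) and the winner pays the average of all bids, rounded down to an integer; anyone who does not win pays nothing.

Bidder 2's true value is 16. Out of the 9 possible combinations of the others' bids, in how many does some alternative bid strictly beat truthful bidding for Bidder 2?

2

Others bid (6, 20): truth gives 0; bid 20 gives 1 > 0. Violating.
Others bid (16, 6): truth gives 0; bid 20 gives 2 > 0. Violating.
Others bid (6, 6): truth gives 7; no alternative beats it.
Others bid (6, 16): truth gives 4; no alternative beats it.
(Checking all 9 profiles: 2 have a profitable deviation, 7 do not.)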